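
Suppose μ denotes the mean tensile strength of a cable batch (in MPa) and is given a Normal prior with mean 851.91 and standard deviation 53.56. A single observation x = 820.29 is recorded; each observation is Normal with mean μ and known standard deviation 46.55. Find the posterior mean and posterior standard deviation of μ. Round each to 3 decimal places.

Prior precision 1/τ₀² = 1/53.56² = 0.00034859; data precision n/σ² = 1/46.55² = 0.00046149.
Posterior precision = 0.00034859 + 0.00046149 = 0.00081008, giving posterior SD = 1/√0.00081008 = 35.135.
Posterior mean = (0.00034859·851.91 + 0.00046149·820.29) / 0.00081008 = 833.897.

Posterior mean ≈ 833.897; posterior SD ≈ 35.135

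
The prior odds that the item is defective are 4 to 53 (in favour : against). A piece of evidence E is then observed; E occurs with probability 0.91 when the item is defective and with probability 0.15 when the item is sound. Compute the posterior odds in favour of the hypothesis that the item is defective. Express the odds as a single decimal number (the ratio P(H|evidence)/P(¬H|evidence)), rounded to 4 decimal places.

Posterior odds ≈ 0.4579

Prior odds = 4/53 = 0.075472.
Likelihood ratio for E = 0.91/0.15 = 6.0667.
Posterior odds = prior odds × LR = 0.45786.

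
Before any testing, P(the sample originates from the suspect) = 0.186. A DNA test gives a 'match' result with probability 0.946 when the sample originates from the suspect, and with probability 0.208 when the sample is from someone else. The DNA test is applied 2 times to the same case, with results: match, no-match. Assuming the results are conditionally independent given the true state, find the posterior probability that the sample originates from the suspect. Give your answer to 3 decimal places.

Let H be the event that the sample originates from the suspect; start with P(H) = 0.186. P('match'|H) = 0.946, P('match'|¬H) = 0.208.
Update on result 1 ('match'): P(H) ← 0.946·0.1860 / (0.946·0.1860 + 0.208·0.8140) = 0.17596/0.34527 = 0.5096.
Update on result 2 ('no-match'): P(H) ← 0.054·0.5096 / (0.054·0.5096 + 0.792·0.4904) = 0.027520/0.41590 = 0.0662.

Posterior P(H) ≈ 0.066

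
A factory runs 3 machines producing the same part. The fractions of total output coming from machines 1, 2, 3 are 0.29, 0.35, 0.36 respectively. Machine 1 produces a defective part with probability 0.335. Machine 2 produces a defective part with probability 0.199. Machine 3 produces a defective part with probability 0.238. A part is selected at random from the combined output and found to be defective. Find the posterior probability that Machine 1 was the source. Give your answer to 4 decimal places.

Posterior probability ≈ 0.3848

P(defective|M1) = 0.335; P(defective|M2) = 0.199; P(defective|M3) = 0.238.
Prior × likelihood for each source: 0.29·0.335=0.09715, 0.35·0.199=0.06965, 0.36·0.238=0.08568. Summing gives P(defective) = 0.25248.
P(Machine 1 | defective) = 0.09715 / 0.25248 = 0.3848.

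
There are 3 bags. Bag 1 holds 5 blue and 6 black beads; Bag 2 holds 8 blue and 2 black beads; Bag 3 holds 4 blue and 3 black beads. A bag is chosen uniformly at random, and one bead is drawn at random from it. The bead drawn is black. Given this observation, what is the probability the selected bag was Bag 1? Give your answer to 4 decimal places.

P(black|Bag 1) = 0.5455; P(black|Bag 2) = 0.2; P(black|Bag 3) = 0.4286.
Prior × likelihood for each source: 0.333333·0.5455=0.1818, 0.333333·0.2=0.06667, 0.333333·0.4286=0.1429. Summing gives P(black) = 0.39134.
P(Bag 1 | black) = 0.1818 / 0.39134 = 0.4646.

Posterior probability ≈ 0.4646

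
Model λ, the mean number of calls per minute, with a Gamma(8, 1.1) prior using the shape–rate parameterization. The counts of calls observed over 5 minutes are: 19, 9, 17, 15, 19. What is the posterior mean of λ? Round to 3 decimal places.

Posterior mean ≈ 14.262

The Poisson likelihood adds the total count to the shape and the number of exposure periods to the rate. Here ∑xᵢ = 79 and n = 5, so shape 8→87 and rate 1.1→6.1.
Posterior mean = shape/rate = 87/6.1 = 14.262.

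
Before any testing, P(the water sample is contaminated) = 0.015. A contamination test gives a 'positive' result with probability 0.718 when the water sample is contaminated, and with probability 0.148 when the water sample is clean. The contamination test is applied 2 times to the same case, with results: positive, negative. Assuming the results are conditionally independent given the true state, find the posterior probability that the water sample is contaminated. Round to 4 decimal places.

Posterior P(H) ≈ 0.0239

With H the event that the water sample is contaminated, the joint likelihood of the observed sequence is P(data|H) = 0.718·0.282 = 0.20248 and P(data|¬H) = 0.148·0.852 = 0.12610.
Bayes: P(H|data) = 0.015·0.20248 / (0.015·0.20248 + 0.985·0.12610) = 0.0030371/0.12724 = 0.0239.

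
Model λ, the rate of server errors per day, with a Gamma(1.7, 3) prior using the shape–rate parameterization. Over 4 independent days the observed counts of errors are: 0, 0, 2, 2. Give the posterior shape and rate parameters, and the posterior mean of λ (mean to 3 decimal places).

The Poisson likelihood adds the total count to the shape and the number of exposure periods to the rate. Here ∑xᵢ = 4 and n = 4, so shape 1.7→5.7 and rate 3→7.
Posterior mean = shape/rate = 5.7/7 = 0.814.

Posterior: Gamma(shape=5.7, rate=7); mean ≈ 0.814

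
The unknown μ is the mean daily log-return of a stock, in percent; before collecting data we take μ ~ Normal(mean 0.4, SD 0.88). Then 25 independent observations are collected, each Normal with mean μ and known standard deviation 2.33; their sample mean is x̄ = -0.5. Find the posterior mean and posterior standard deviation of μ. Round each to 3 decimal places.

With known σ, the Normal prior is conjugate. Weight on the data is w = (n/σ²)/(n/σ² + 1/τ₀²) = 4.60498/(4.60498+1.29132) = 0.78099.
Posterior mean = w·x̄ + (1−w)·μ₀ = 0.78099·-0.5 + 0.21901·0.4 = -0.303. Posterior variance = 1/(4.60498+1.29132) = 0.169598, so SD = 0.412.

Posterior mean ≈ -0.303; posterior SD ≈ 0.412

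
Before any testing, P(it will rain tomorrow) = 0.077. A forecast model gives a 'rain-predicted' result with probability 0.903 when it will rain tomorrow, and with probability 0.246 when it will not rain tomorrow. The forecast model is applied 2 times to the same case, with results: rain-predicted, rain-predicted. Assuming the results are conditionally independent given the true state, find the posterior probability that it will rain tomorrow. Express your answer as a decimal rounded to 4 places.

With H the event that it will rain tomorrow, the joint likelihood of the observed sequence is P(data|H) = 0.903·0.903 = 0.81541 and P(data|¬H) = 0.246·0.246 = 0.060516.
Bayes: P(H|data) = 0.077·0.81541 / (0.077·0.81541 + 0.923·0.060516) = 0.062786/0.11864 = 0.5292.

Posterior P(H) ≈ 0.5292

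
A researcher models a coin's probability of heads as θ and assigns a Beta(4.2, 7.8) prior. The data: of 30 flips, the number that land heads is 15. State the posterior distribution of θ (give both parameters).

Posterior: Beta(19.2, 22.8)

The binomial likelihood is conjugate to the Beta prior: with 15 successes and 15 failures, the posterior is Beta(4.2+15, 7.8+15) = Beta(19.2, 22.8).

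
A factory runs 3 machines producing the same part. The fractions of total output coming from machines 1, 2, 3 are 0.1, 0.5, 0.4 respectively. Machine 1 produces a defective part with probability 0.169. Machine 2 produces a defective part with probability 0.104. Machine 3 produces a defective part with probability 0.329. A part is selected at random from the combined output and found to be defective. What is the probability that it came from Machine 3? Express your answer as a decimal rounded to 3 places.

P(defective|M1) = 0.169; P(defective|M2) = 0.104; P(defective|M3) = 0.329.
Prior × likelihood for each source: 0.1·0.169=0.01690, 0.5·0.104=0.05200, 0.4·0.329=0.1316. Summing gives P(defective) = 0.20050.
P(Machine 3 | defective) = 0.1316 / 0.20050 = 0.656.

Posterior probability ≈ 0.656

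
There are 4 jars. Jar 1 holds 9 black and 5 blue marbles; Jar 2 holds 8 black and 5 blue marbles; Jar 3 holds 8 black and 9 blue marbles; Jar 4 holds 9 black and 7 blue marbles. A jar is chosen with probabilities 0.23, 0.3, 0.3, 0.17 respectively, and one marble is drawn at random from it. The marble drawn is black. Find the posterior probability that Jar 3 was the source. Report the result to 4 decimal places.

Tabulate prior·likelihood by source: [1] prior 0.23, lik 0.6429, product 0.1479; [2] prior 0.3, lik 0.6154, product 0.1846; [3] prior 0.3, lik 0.4706, product 0.1412; [4] prior 0.17, lik 0.5625, product 0.09563.
Normalizing constant = 0.56927; the posterior for Jar 3 is its product over the sum, 0.1412/0.56927 = 0.2480.

Posterior probability ≈ 0.2480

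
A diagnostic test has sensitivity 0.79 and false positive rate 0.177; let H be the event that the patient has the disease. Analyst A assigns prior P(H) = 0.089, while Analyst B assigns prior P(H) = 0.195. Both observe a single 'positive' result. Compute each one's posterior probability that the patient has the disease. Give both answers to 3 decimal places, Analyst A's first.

Analyst A: 0.304; Analyst B: 0.520

P('+'|H) = 0.79, P('+'|¬H) = 0.177.
Analyst A: numerator 0.79·0.089 = 0.070310; evidence = 0.070310+0.177·0.911 = 0.23156; posterior = 0.304.
Analyst B: numerator 0.79·0.195 = 0.15405; evidence = 0.15405+0.177·0.805 = 0.29653; posterior = 0.520.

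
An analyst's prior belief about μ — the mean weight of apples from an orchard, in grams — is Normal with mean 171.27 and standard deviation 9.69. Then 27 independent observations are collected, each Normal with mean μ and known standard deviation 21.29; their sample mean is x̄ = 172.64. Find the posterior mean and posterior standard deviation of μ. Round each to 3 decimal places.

Posterior mean ≈ 172.432; posterior SD ≈ 3.774

Prior precision 1/τ₀² = 1/9.69² = 0.0106501; data precision n/σ² = 27/21.29² = 0.0595679.
Posterior precision = 0.0106501 + 0.0595679 = 0.0702180, giving posterior SD = 1/√0.0702180 = 3.774.
Posterior mean = (0.0106501·171.27 + 0.0595679·172.64) / 0.0702180 = 172.432.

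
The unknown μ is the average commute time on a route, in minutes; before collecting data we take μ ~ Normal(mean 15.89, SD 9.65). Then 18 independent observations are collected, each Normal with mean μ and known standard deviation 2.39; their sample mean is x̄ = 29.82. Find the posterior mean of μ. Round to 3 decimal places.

Prior precision 1/τ₀² = 1/9.65² = 0.0107385; data precision n/σ² = 18/2.39² = 3.15121.
Posterior precision = 0.0107385 + 3.15121 = 3.16194.
Posterior mean = (0.0107385·15.89 + 3.15121·29.82) / 3.16194 = 29.773.

Posterior mean ≈ 29.773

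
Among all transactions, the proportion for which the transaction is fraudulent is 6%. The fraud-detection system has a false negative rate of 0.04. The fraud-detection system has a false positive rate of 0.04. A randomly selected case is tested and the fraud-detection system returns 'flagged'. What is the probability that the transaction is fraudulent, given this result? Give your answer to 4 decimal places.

Let H be the event that the transaction is fraudulent. P(H) = 0.06, so P(¬H) = 0.94. With E the 'flagged' result, P(E|H) = 0.96 and P(E|¬H) = 0.04.
P(E) = 0.96·0.06 + 0.04·0.94 = 0.057600 + 0.037600 = 0.095200.
By Bayes' theorem, P(H|E) = 0.057600 / 0.095200 = 0.6050.

P(H | E) ≈ 0.6050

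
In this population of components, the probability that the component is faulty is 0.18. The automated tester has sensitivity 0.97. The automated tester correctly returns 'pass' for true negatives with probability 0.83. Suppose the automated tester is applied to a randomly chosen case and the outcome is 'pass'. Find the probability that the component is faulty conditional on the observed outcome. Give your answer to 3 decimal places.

Let H be the event that the component is faulty. P(H) = 0.18, so P(¬H) = 0.82. With E the 'pass' result, P(E|H) = 0.03 and P(E|¬H) = 0.83.
P(E) = 0.03·0.18 + 0.83·0.82 = 0.0054000 + 0.68060 = 0.68600.
By Bayes' theorem, P(H|E) = 0.0054000 / 0.68600 = 0.008.

P(H | E) ≈ 0.008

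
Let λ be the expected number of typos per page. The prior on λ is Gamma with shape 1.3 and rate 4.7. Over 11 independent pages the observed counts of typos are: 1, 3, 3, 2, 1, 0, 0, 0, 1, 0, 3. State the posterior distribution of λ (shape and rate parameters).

Posterior: Gamma(shape=15.3, rate=15.7)

The Poisson likelihood adds the total count to the shape and the number of exposure periods to the rate. Here ∑xᵢ = 14 and n = 11, so shape 1.3→15.3 and rate 4.7→15.7.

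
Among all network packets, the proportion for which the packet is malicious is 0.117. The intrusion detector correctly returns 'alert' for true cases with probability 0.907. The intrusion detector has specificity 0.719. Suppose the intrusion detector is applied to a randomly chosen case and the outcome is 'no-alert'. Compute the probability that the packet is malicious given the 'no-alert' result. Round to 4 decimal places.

Let H be the event that the packet is malicious. P(H) = 0.117, so P(¬H) = 0.883. With E the 'no-alert' result, P(E|H) = 0.093 and P(E|¬H) = 0.719.
P(E) = 0.093·0.117 + 0.719·0.883 = 0.010881 + 0.63488 = 0.64576.
By Bayes' theorem, P(H|E) = 0.010881 / 0.64576 = 0.0168.

P(H | E) ≈ 0.0168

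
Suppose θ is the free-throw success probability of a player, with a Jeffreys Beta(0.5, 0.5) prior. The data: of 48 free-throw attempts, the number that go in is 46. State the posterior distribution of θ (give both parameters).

The binomial likelihood is conjugate to the Beta prior: with 46 successes and 2 failures, the posterior is Beta(0.5+46, 0.5+2) = Beta(46.5, 2.5).

Posterior: Beta(46.5, 2.5)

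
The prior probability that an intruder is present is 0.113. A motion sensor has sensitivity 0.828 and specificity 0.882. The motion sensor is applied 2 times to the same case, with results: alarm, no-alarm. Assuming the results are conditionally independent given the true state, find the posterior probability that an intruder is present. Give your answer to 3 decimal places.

With H the event that an intruder is present, the joint likelihood of the observed sequence is P(data|H) = 0.828·0.172 = 0.14242 and P(data|¬H) = 0.118·0.882 = 0.10408.
Bayes: P(H|data) = 0.113·0.14242 / (0.113·0.14242 + 0.887·0.10408) = 0.016093/0.10841 = 0.1484.

Posterior P(H) ≈ 0.148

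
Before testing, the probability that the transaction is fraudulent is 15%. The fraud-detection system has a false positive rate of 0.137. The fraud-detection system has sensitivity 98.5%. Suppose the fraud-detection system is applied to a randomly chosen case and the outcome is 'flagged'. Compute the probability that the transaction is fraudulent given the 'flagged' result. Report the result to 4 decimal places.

Write H for 'the transaction is fraudulent'. Prior odds H:¬H = 0.15/0.85 = 0.17647. For the 'flagged' outcome, the likelihood ratio is 0.985/0.137 = 7.1898.
Posterior odds = 0.17647 × 7.1898 = 1.2688, so P(H|E) = 1.2688/(1+1.2688) = 0.5592.

P(H | E) ≈ 0.5592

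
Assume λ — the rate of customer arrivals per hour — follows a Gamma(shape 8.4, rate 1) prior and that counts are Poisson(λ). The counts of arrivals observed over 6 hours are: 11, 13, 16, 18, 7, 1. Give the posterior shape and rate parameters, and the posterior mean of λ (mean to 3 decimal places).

The Poisson likelihood adds the total count to the shape and the number of exposure periods to the rate. Here ∑xᵢ = 66 and n = 6, so shape 8.4→74.4 and rate 1→7.
Posterior mean = shape/rate = 74.4/7 = 10.629.

Posterior: Gamma(shape=74.4, rate=7); mean ≈ 10.629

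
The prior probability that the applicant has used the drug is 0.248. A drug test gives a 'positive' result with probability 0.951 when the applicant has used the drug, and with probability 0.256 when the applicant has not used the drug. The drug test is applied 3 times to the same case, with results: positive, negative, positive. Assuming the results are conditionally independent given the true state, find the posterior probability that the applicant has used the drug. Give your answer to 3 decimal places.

Posterior P(H) ≈ 0.231

Let H be the event that the applicant has used the drug; start with P(H) = 0.248. P('positive'|H) = 0.951, P('positive'|¬H) = 0.256.
Update on result 1 ('positive'): P(H) ← 0.951·0.2480 / (0.951·0.2480 + 0.256·0.7520) = 0.23585/0.42836 = 0.5506.
Update on result 2 ('negative'): P(H) ← 0.049·0.5506 / (0.049·0.5506 + 0.744·0.4494) = 0.026979/0.36134 = 0.0747.
Update on result 3 ('positive'): P(H) ← 0.951·0.0747 / (0.951·0.0747 + 0.256·0.9253) = 0.071003/0.30789 = 0.2306.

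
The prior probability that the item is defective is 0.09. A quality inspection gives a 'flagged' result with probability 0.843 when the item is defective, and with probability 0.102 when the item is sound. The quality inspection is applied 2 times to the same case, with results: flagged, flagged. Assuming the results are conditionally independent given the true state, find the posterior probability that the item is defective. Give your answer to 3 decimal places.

Let H be the event that the item is defective; start with P(H) = 0.09. P('flagged'|H) = 0.843, P('flagged'|¬H) = 0.102.
Update on result 1 ('flagged'): P(H) ← 0.843·0.0900 / (0.843·0.0900 + 0.102·0.9100) = 0.075870/0.16869 = 0.4498.
Update on result 2 ('flagged'): P(H) ← 0.843·0.4498 / (0.843·0.4498 + 0.102·0.5502) = 0.37915/0.43527 = 0.8711.

Posterior P(H) ≈ 0.871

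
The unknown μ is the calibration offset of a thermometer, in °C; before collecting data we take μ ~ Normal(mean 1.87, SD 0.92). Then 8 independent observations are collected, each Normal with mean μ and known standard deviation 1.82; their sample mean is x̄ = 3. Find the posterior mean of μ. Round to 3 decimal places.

Posterior mean ≈ 2.629

With known σ, the Normal prior is conjugate. Weight on the data is w = (n/σ²)/(n/σ² + 1/τ₀²) = 2.41517/(2.41517+1.18147) = 0.67151.
Posterior mean = w·x̄ + (1−w)·μ₀ = 0.67151·3 + 0.32849·1.87 = 2.629.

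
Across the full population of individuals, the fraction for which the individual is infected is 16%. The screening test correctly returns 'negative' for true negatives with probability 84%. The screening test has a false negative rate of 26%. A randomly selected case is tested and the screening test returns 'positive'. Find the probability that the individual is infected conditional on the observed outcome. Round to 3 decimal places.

P(H | E) ≈ 0.468

Let H be the event that the individual is infected. P(H) = 0.16, so P(¬H) = 0.84. With E the 'positive' result, P(E|H) = 0.74 and P(E|¬H) = 0.16.
P(E) = 0.74·0.16 + 0.16·0.84 = 0.11840 + 0.13440 = 0.25280.
By Bayes' theorem, P(H|E) = 0.11840 / 0.25280 = 0.468.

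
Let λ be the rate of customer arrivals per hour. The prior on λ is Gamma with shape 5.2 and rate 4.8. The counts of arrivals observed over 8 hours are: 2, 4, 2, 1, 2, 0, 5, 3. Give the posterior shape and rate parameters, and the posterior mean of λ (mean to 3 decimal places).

Posterior: Gamma(shape=24.2, rate=12.8); mean ≈ 1.891

The Poisson likelihood adds the total count to the shape and the number of exposure periods to the rate. Here ∑xᵢ = 19 and n = 8, so shape 5.2→24.2 and rate 4.8→12.8.
E[λ | data] = 24.2/12.8 = 1.891.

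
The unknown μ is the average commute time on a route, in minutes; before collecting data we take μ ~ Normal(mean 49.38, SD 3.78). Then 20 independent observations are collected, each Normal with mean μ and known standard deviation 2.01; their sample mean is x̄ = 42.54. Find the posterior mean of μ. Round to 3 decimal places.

Prior precision 1/τ₀² = 1/3.78² = 0.0699868; data precision n/σ² = 20/2.01² = 4.95037.
Posterior precision = 0.0699868 + 4.95037 = 5.02036.
Posterior mean = (0.0699868·49.38 + 4.95037·42.54) / 5.02036 = 42.635.

Posterior mean ≈ 42.635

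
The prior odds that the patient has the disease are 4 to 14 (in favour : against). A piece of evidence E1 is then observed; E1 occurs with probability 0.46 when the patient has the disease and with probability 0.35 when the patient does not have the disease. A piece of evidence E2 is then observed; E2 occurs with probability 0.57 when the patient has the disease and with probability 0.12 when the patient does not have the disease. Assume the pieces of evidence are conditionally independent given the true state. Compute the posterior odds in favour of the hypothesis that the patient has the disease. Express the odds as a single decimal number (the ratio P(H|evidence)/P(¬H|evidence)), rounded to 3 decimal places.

Prior odds = 4/14 = 0.28571.
Likelihood ratio for E1 = 0.46/0.35 = 1.3143.
Likelihood ratio for E2 = 0.57/0.12 = 4.7500.
Posterior odds = prior odds × LR₁ × LR₂ = 1.7837.

Posterior odds ≈ 1.784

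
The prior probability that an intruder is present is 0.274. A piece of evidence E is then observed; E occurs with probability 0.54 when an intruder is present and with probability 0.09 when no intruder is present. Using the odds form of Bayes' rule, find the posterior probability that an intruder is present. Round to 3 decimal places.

Posterior probability ≈ 0.694

Prior odds = 0.274/(1−0.274) = 0.37741. In log-odds, ln(0.37741) = -0.97442.
Add log likelihood ratio: ln(6.0000) = 1.7918.
Posterior log-odds = 0.81734, so posterior odds = exp(0.81734) = 2.2645. Converting, P(H|E) = 2.2645/3.2645 = 0.694.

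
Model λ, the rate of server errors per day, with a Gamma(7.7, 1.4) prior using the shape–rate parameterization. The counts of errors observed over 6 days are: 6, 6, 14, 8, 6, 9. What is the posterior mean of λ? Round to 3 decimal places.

Posterior mean ≈ 7.662

Total count ∑xᵢ = 49 over n = 6 days.
Gamma is conjugate to the Poisson likelihood: posterior is Gamma(shape = 7.7+49 = 56.7, rate = 1.4+6 = 7.4).
E[λ | data] = 56.7/7.4 = 7.662.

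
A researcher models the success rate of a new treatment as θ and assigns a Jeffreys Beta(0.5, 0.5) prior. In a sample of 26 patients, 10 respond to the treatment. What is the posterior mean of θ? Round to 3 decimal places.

The binomial likelihood is conjugate to the Beta prior: with 10 successes and 16 failures, the posterior is Beta(0.5+10, 0.5+16) = Beta(10.5, 16.5).
E[θ | data] = 10.5/(10.5+16.5) = 0.389.

Posterior mean ≈ 0.389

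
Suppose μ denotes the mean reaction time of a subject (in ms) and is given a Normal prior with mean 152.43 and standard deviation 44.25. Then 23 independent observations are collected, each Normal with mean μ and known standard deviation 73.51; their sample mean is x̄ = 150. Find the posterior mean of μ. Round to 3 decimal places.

Posterior mean ≈ 150.260

Prior precision 1/τ₀² = 1/44.25² = 0.00051071; data precision n/σ² = 23/73.51² = 0.00425633.
Posterior precision = 0.00051071 + 0.00425633 = 0.00476704.
Posterior mean = (0.00051071·152.43 + 0.00425633·150) / 0.00476704 = 150.260.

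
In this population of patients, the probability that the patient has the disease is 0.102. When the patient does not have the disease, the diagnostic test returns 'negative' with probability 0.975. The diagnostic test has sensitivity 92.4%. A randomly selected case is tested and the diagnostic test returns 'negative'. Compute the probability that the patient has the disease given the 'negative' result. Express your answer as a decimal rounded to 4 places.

P(H | E) ≈ 0.0088

Let H be the event that the patient has the disease. P(H) = 0.102, so P(¬H) = 0.898. With E the 'negative' result, P(E|H) = 0.076 and P(E|¬H) = 0.975.
P(E) = 0.076·0.102 + 0.975·0.898 = 0.0077520 + 0.87555 = 0.88330.
By Bayes' theorem, P(H|E) = 0.0077520 / 0.88330 = 0.0088.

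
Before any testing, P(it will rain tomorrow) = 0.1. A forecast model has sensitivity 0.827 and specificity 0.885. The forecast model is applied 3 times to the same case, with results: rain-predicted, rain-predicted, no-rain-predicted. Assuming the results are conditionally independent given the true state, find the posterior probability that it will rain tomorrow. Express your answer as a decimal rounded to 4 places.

Posterior P(H) ≈ 0.5290

Let H be the event that it will rain tomorrow; start with P(H) = 0.1. P('rain-predicted'|H) = 0.827, P('rain-predicted'|¬H) = 0.115.
Update on result 1 ('rain-predicted'): P(H) ← 0.827·0.1000 / (0.827·0.1000 + 0.115·0.9000) = 0.082700/0.18620 = 0.4441.
Update on result 2 ('rain-predicted'): P(H) ← 0.827·0.4441 / (0.827·0.4441 + 0.115·0.5559) = 0.36731/0.43123 = 0.8518.
Update on result 3 ('no-rain-predicted'): P(H) ← 0.173·0.8518 / (0.173·0.8518 + 0.885·0.1482) = 0.14736/0.27854 = 0.5290.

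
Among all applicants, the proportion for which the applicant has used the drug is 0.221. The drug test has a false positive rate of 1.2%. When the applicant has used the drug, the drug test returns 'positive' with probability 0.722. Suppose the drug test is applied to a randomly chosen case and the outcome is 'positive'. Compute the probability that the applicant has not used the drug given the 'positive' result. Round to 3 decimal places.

P(¬H | E) ≈ 0.055

Write H for 'the applicant has used the drug'. Prior odds H:¬H = 0.221/0.779 = 0.28370. For the 'positive' outcome, the likelihood ratio is 0.722/0.012 = 60.167.
Posterior odds = 0.28370 × 60.167 = 17.069, so P(H|E) = 17.069/(1+17.069) = 0.945. Then P(¬H|E) = 1 − 0.945 = 0.055.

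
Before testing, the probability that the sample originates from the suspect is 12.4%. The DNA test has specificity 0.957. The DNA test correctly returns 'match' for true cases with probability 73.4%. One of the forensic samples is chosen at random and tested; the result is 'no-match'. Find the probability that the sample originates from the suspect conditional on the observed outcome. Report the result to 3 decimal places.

Let H be the event that the sample originates from the suspect. P(H) = 0.124, so P(¬H) = 0.876. With E the 'no-match' result, P(E|H) = 0.266 and P(E|¬H) = 0.957.
P(E) = 0.266·0.124 + 0.957·0.876 = 0.032984 + 0.83833 = 0.87132.
By Bayes' theorem, P(H|E) = 0.032984 / 0.87132 = 0.038.

P(H | E) ≈ 0.038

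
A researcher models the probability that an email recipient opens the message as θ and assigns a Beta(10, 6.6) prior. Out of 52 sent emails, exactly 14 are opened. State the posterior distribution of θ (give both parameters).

Posterior: Beta(24, 44.6)

Observing 14 successes and 38 failures updates Beta(10, 6.6) by adding the success and failure counts to the two shape parameters: α = 10+14 = 24, β = 6.6+38 = 44.6.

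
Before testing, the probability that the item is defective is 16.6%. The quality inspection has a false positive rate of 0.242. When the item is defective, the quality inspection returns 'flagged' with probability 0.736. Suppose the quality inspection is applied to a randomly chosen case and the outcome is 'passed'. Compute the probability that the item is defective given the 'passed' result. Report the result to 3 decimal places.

Write H for 'the item is defective'. Prior odds H:¬H = 0.166/0.834 = 0.19904. For the 'passed' outcome, the likelihood ratio is 0.264/0.758 = 0.34828.
Posterior odds = 0.19904 × 0.34828 = 0.069323, so P(H|E) = 0.069323/(1+0.069323) = 0.065.

P(H | E) ≈ 0.065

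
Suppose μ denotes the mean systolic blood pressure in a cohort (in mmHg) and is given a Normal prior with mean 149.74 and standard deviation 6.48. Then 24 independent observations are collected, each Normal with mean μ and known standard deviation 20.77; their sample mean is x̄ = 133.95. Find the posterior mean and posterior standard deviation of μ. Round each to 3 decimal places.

Prior precision 1/τ₀² = 1/6.48² = 0.0238150; data precision n/σ² = 24/20.77² = 0.0556337.
Posterior precision = 0.0238150 + 0.0556337 = 0.0794487, giving posterior SD = 1/√0.0794487 = 3.548.
Posterior mean = (0.0238150·149.74 + 0.0556337·133.95) / 0.0794487 = 138.683.

Posterior mean ≈ 138.683; posterior SD ≈ 3.548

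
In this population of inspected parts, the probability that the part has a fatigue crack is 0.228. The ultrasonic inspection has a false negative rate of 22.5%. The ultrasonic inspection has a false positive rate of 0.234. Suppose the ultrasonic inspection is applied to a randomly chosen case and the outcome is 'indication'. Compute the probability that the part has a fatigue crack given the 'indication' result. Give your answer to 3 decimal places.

Let H be the event that the part has a fatigue crack. P(H) = 0.228, so P(¬H) = 0.772. With E the 'indication' result, P(E|H) = 0.775 and P(E|¬H) = 0.234.
P(E) = 0.775·0.228 + 0.234·0.772 = 0.17670 + 0.18065 = 0.35735.
By Bayes' theorem, P(H|E) = 0.17670 / 0.35735 = 0.494.

P(H | E) ≈ 0.494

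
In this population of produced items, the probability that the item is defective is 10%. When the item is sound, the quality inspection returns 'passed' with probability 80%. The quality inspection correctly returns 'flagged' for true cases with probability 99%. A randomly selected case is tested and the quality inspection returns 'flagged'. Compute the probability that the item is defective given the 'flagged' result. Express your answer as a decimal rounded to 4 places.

Let H be the event that the item is defective. P(H) = 0.1, so P(¬H) = 0.9. With E the 'flagged' result, P(E|H) = 0.99 and P(E|¬H) = 0.2.
P(E) = 0.99·0.1 + 0.2·0.9 = 0.099000 + 0.18000 = 0.27900.
By Bayes' theorem, P(H|E) = 0.099000 / 0.27900 = 0.3548.

P(H | E) ≈ 0.3548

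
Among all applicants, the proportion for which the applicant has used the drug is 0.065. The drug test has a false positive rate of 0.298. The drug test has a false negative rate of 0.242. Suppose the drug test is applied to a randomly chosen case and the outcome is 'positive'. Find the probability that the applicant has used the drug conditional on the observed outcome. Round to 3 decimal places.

P(H | E) ≈ 0.150

Let H be the event that the applicant has used the drug. P(H) = 0.065, so P(¬H) = 0.935. With E the 'positive' result, P(E|H) = 0.758 and P(E|¬H) = 0.298.
P(E) = 0.758·0.065 + 0.298·0.935 = 0.049270 + 0.27863 = 0.32790.
By Bayes' theorem, P(H|E) = 0.049270 / 0.32790 = 0.150.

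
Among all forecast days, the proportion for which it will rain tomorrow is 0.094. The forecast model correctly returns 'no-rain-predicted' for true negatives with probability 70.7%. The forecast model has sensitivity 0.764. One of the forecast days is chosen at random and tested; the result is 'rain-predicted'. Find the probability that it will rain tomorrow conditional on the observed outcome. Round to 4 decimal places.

P(H | E) ≈ 0.2129

Let H be the event that it will rain tomorrow. P(H) = 0.094, so P(¬H) = 0.906. With E the 'rain-predicted' result, P(E|H) = 0.764 and P(E|¬H) = 0.293.
P(E) = 0.764·0.094 + 0.293·0.906 = 0.071816 + 0.26546 = 0.33727.
By Bayes' theorem, P(H|E) = 0.071816 / 0.33727 = 0.2129.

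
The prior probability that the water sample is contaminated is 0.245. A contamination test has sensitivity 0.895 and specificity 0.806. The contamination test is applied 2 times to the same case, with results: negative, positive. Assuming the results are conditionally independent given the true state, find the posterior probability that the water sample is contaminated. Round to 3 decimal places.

With H the event that the water sample is contaminated, the joint likelihood of the observed sequence is P(data|H) = 0.105·0.895 = 0.093975 and P(data|¬H) = 0.806·0.194 = 0.15636.
Bayes: P(H|data) = 0.245·0.093975 / (0.245·0.093975 + 0.755·0.15636) = 0.023024/0.14108 = 0.1632.

Posterior P(H) ≈ 0.163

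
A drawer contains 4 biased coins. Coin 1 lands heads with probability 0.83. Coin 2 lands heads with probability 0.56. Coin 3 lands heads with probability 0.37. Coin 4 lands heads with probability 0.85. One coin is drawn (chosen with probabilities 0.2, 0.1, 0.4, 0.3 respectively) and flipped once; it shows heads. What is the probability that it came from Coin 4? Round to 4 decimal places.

Posterior probability ≈ 0.4080

Tabulate prior·likelihood by source: [1] prior 0.2, lik 0.83, product 0.1660; [2] prior 0.1, lik 0.56, product 0.05600; [3] prior 0.4, lik 0.37, product 0.1480; [4] prior 0.3, lik 0.85, product 0.2550.
Normalizing constant = 0.62500; the posterior for Coin 4 is its product over the sum, 0.2550/0.62500 = 0.4080.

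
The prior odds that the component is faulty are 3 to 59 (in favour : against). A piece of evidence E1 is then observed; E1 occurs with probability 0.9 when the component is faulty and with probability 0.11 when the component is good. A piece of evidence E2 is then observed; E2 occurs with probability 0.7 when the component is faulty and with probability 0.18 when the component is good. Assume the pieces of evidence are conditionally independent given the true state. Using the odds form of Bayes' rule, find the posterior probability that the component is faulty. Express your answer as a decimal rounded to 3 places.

Posterior probability ≈ 0.618

Prior odds = 3/59 = 0.050847.
Likelihood ratio for E1 = 0.9/0.11 = 8.1818.
Likelihood ratio for E2 = 0.7/0.18 = 3.8889.
Posterior odds = prior odds × LR₁ × LR₂ = 1.6179.
Posterior probability = odds/(1+odds) = 1.6179/2.6179 = 0.618.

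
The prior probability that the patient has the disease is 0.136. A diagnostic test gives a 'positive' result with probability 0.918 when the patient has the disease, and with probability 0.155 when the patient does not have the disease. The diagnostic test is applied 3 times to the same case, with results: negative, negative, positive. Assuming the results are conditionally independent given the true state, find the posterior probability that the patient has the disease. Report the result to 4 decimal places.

Posterior P(H) ≈ 0.0087

Let H be the event that the patient has the disease; start with P(H) = 0.136. P('positive'|H) = 0.918, P('positive'|¬H) = 0.155.
Update on result 1 ('negative'): P(H) ← 0.082·0.1360 / (0.082·0.1360 + 0.845·0.8640) = 0.011152/0.74123 = 0.0150.
Update on result 2 ('negative'): P(H) ← 0.082·0.0150 / (0.082·0.0150 + 0.845·0.9850) = 0.0012337/0.83352 = 0.0015.
Update on result 3 ('positive'): P(H) ← 0.918·0.0015 / (0.918·0.0015 + 0.155·0.9985) = 0.0013587/0.15613 = 0.0087.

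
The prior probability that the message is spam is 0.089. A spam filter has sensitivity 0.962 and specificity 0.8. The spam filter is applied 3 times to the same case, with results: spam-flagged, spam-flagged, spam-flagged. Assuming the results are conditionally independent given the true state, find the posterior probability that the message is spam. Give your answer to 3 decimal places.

Let H be the event that the message is spam; start with P(H) = 0.089. P('spam-flagged'|H) = 0.962, P('spam-flagged'|¬H) = 0.2.
Update on result 1 ('spam-flagged'): P(H) ← 0.962·0.0890 / (0.962·0.0890 + 0.2·0.9110) = 0.085618/0.26782 = 0.3197.
Update on result 2 ('spam-flagged'): P(H) ← 0.962·0.3197 / (0.962·0.3197 + 0.2·0.6803) = 0.30754/0.44360 = 0.6933.
Update on result 3 ('spam-flagged'): P(H) ← 0.962·0.6933 / (0.962·0.6933 + 0.2·0.3067) = 0.66693/0.72828 = 0.9158.

Posterior P(H) ≈ 0.916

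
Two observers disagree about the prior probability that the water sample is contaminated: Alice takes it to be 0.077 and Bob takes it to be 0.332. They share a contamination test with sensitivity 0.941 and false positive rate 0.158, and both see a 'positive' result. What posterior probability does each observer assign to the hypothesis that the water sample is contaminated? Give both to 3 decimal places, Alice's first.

P('+'|H) = 0.941, P('+'|¬H) = 0.158.
Alice: numerator 0.941·0.077 = 0.072457; evidence = 0.072457+0.158·0.923 = 0.21829; posterior = 0.332.
Bob: numerator 0.941·0.332 = 0.31241; evidence = 0.31241+0.158·0.668 = 0.41796; posterior = 0.747.

Alice: 0.332; Bob: 0.747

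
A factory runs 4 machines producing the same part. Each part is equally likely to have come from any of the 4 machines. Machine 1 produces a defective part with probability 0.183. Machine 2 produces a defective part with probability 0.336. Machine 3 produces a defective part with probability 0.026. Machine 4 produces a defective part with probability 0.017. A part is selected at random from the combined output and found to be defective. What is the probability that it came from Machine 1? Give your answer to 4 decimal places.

Posterior probability ≈ 0.3256

P(defective|M1) = 0.183; P(defective|M2) = 0.336; P(defective|M3) = 0.026; P(defective|M4) = 0.017.
Prior × likelihood for each source: 0.25·0.183=0.04575, 0.25·0.336=0.08400, 0.25·0.026=0.006500, 0.25·0.017=0.004250. Summing gives P(defective) = 0.14050.
P(Machine 1 | defective) = 0.04575 / 0.14050 = 0.3256.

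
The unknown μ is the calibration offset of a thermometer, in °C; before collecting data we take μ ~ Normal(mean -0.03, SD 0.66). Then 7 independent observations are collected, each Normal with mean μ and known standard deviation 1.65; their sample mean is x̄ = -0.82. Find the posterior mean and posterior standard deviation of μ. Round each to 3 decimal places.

Posterior mean ≈ -0.447; posterior SD ≈ 0.453

Prior precision 1/τ₀² = 1/0.66² = 2.29568; data precision n/σ² = 7/1.65² = 2.57117.
Posterior precision = 2.29568 + 2.57117 = 4.86685, giving posterior SD = 1/√4.86685 = 0.453.
Posterior mean = (2.29568·-0.03 + 2.57117·-0.82) / 4.86685 = -0.447.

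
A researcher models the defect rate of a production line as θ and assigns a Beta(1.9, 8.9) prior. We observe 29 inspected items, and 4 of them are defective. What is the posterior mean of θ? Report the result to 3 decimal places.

Posterior mean ≈ 0.148

The binomial likelihood is conjugate to the Beta prior: with 4 successes and 25 failures, the posterior is Beta(1.9+4, 8.9+25) = Beta(5.9, 33.9).
Posterior mean = α/(α+β) = 5.9/39.8 = 0.148.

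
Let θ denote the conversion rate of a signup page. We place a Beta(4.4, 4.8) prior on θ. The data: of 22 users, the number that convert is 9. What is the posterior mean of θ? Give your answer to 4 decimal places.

Observing 9 successes and 13 failures updates Beta(4.4, 4.8) by adding the success and failure counts to the two shape parameters: α = 4.4+9 = 13.4, β = 4.8+13 = 17.8.
Posterior mean = α/(α+β) = 13.4/31.2 = 0.4295.

Posterior mean ≈ 0.4295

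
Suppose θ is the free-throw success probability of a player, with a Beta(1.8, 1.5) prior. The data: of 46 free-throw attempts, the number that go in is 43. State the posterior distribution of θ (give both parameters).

The binomial likelihood is conjugate to the Beta prior: with 43 successes and 3 failures, the posterior is Beta(1.8+43, 1.5+3) = Beta(44.8, 4.5).

Posterior: Beta(44.8, 4.5)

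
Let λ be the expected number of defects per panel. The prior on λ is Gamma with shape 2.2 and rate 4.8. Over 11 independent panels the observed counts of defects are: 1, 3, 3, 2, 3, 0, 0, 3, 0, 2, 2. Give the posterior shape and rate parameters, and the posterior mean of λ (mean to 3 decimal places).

Total count ∑xᵢ = 19 over n = 11 panels.
Gamma is conjugate to the Poisson likelihood: posterior is Gamma(shape = 2.2+19 = 21.2, rate = 4.8+11 = 15.8).
Posterior mean = shape/rate = 21.2/15.8 = 1.342.

Posterior: Gamma(shape=21.2, rate=15.8); mean ≈ 1.342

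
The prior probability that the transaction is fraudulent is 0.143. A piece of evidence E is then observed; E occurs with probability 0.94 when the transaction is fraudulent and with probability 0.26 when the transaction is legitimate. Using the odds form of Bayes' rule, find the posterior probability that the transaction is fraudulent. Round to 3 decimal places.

Posterior probability ≈ 0.376

Prior odds = 0.143/(1−0.143) = 0.16686.
Likelihood ratio for E = 0.94/0.26 = 3.6154.
Posterior odds = prior odds × LR = 0.60327.
Posterior probability = odds/(1+odds) = 0.60327/1.6033 = 0.376.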